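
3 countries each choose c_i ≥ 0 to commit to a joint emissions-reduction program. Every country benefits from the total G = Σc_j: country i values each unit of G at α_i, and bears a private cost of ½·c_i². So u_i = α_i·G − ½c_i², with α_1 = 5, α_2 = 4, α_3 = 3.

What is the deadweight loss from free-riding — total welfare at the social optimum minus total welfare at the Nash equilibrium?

97

Country i's FOC: ∂u_i/∂c_i = α_i − c_i = 0, so c_i* = α_i.
NE contributions = (5, 4, 3); G = 12.
W^NE = (Σα)·G − ½Σα_i² = 12² − ½·50 = 119.
Planner sets c_i = Σα_j = 12 for every i, so G^SO = 3·12 = 36.
W^SO = (Σα)·G^SO − ½·3·(Σα)² = (3/2)·12² = 216.
Deadweight loss = W^SO − W^NE = 97.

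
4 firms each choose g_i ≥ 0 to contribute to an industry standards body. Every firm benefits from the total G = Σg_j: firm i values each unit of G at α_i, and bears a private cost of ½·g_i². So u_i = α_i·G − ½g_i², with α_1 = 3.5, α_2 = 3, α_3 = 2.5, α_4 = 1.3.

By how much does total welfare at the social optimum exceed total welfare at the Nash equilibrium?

120.685

Firm i's FOC: ∂u_i/∂g_i = α_i − g_i = 0, so g_i* = α_i.
NE contributions = (3.5, 3, 2.5, 1.3); G = 10.3.
W^NE = (Σα)·G − ½Σα_i² = 10.3² − ½·29.19 = 91.495.
Planner sets g_i = Σα_j = 10.3 for every i, so G^SO = 4·10.3 = 41.2.
W^SO = (Σα)·G^SO − ½·4·(Σα)² = (4/2)·10.3² = 212.18.
Deadweight loss = W^SO − W^NE = 120.685.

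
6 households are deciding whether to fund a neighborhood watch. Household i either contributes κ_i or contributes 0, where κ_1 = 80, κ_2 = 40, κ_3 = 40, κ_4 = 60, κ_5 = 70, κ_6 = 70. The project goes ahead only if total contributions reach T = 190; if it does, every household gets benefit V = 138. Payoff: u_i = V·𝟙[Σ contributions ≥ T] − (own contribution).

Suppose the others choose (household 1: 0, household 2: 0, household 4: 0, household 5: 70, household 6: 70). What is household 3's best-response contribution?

Others' total = 140. Even contributing 40 gives 180 < 190: no benefit either way.
Best response: 0.

0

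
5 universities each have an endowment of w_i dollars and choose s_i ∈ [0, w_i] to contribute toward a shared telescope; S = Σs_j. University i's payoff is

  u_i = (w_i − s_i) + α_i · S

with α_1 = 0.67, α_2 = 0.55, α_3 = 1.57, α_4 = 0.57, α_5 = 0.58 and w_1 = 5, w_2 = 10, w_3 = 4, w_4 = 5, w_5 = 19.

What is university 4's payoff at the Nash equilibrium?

7.28

∂u_i/∂s_i = α_i − 1, so university i contributes w_i if α_i > 1, else 0.
α_i > 1 for i ∈ {3}; NE contributions (0, 0, 4, 0, 0), S = 4.
u_4 = (5 − 0) + 0.57·4 = 7.28.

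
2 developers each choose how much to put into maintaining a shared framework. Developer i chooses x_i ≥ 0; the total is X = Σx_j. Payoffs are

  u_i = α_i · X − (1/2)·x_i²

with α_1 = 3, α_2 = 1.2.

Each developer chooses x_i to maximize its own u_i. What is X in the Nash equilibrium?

Developer i's FOC: ∂u_i/∂x_i = α_i − x_i = 0, so x_i* = α_i.
NE contributions = (3, 1.2); X = 4.2.

4.2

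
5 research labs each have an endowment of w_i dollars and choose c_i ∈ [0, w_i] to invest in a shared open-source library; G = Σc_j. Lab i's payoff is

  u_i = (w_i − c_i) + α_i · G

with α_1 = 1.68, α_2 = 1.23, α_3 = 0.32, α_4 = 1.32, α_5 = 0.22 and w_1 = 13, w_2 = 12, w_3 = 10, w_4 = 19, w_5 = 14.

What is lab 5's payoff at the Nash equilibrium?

∂u_i/∂c_i = α_i − 1, so lab i contributes w_i if α_i > 1, else 0.
α_i > 1 for i ∈ {1, 2, 4}; NE contributions (13, 12, 0, 19, 0), G = 44.
u_5 = (14 − 0) + 0.22·44 = 23.68.

23.68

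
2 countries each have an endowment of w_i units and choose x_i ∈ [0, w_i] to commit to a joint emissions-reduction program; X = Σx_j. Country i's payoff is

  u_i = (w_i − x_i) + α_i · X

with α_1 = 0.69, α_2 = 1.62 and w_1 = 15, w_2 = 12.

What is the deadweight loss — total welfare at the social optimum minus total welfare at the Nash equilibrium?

19.65

∂u_i/∂x_i = α_i − 1, so country i contributes w_i if α_i > 1, else 0.
α_i > 1 for i ∈ {2}; NE contributions (0, 12), X = 12.
W^NE = Σw_i − X^NE + (Σα_i)·X^NE = 27 + 1.31·12 = 42.72.
Planner: ∂(Σu_j)/∂x_i = Σα_j − 1 = 1.31 > 0, so everyone contributes w_i; X^SO = 27, W^SO = 27 + 1.31·27 = 62.37.
Deadweight loss = 19.65.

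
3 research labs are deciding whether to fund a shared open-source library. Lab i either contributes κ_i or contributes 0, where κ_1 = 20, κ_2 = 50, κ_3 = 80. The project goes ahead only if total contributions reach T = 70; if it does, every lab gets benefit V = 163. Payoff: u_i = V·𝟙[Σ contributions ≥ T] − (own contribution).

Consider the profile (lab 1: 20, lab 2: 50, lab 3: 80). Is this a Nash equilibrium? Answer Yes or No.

Total = 150 ≥ 70: provided.
Lab 1 (pledges 20, payoff 143): dropping to 0 → total 130, payoff 163. Profitable deviation.

No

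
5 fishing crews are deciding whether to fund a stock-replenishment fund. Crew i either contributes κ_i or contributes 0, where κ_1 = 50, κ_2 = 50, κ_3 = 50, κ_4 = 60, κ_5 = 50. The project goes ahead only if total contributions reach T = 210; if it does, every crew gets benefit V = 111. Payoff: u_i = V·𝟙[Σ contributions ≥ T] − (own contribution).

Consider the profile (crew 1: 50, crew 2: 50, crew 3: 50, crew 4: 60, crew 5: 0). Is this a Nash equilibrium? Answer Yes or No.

Yes

Total = 210 ≥ 210: provided.
Crew 1 (pledges 50, payoff 61): dropping to 0 → total 160, payoff 0. No gain.
Crew 2 (pledges 50, payoff 61): dropping to 0 → total 160, payoff 0. No gain.
Crew 3 (pledges 50, payoff 61): dropping to 0 → total 160, payoff 0. No gain.
Crew 4 (pledges 60, payoff 51): dropping to 0 → total 150, payoff 0. No gain.
Crew 5 (pledges 0, payoff 111): pledging 50 → total 260, payoff 61. No gain.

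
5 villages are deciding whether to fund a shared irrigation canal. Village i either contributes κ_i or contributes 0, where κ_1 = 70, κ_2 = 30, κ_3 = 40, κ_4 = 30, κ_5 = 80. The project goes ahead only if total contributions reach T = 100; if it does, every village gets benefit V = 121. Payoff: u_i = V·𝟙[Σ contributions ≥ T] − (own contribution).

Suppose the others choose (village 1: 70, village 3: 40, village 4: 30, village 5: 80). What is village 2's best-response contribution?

Others' total = 220 ≥ 100; contributing adds cost 30 for no extra benefit.
Best response: 0.

0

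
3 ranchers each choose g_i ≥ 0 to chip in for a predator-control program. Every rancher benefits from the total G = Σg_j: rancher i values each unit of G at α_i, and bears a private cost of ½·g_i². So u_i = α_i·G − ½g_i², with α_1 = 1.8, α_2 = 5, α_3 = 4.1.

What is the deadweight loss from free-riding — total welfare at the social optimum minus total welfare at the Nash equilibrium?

Rancher i's FOC: ∂u_i/∂g_i = α_i − g_i = 0, so g_i* = α_i.
NE contributions = (1.8, 5, 4.1); G = 10.9.
W^NE = (Σα)·G − ½Σα_i² = 10.9² − ½·45.05 = 96.285.
Planner sets g_i = Σα_j = 10.9 for every i, so G^SO = 3·10.9 = 32.7.
W^SO = (Σα)·G^SO − ½·3·(Σα)² = (3/2)·10.9² = 178.215.
Deadweight loss = W^SO − W^NE = 81.93.

81.93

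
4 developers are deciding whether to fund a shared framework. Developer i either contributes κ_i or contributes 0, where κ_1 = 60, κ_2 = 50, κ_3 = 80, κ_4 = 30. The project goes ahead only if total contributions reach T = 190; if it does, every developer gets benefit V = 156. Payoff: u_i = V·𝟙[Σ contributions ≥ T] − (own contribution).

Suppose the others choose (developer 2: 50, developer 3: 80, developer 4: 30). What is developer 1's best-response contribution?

Others' total = 160. Contributing 60 brings total to 220 ≥ 190: gain V − κ_1 = 96.
Best response: 60.

60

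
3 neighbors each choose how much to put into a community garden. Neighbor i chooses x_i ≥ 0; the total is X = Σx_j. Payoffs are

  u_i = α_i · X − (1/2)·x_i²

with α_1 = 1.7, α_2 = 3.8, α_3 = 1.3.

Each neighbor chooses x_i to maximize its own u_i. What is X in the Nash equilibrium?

Neighbor i's FOC: ∂u_i/∂x_i = α_i − x_i = 0, so x_i* = α_i.
NE contributions = (1.7, 3.8, 1.3); X = 6.8.

6.8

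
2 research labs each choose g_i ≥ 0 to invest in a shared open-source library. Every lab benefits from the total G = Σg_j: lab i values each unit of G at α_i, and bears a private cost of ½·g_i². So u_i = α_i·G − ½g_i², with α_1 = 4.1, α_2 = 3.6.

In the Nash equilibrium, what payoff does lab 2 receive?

Lab i's FOC: ∂u_i/∂g_i = α_i − g_i = 0, so g_i* = α_i.
NE contributions = (4.1, 3.6); G = 7.7.
u_2 = α_2·G − ½·(g_2)² = 3.6·7.7 − ½·3.6² = 21.24.

21.24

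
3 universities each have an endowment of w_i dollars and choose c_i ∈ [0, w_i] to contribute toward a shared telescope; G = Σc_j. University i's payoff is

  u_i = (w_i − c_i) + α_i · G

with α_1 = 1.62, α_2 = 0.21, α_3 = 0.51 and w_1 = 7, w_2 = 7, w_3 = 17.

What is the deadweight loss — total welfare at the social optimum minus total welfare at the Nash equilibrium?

∂u_i/∂c_i = α_i − 1, so university i contributes w_i if α_i > 1, else 0.
α_i > 1 for i ∈ {1}; NE contributions (7, 0, 0), G = 7.
W^NE = Σw_i − G^NE + (Σα_i)·G^NE = 31 + 1.34·7 = 40.38.
Planner: ∂(Σu_j)/∂c_i = Σα_j − 1 = 1.34 > 0, so everyone contributes w_i; G^SO = 31, W^SO = 31 + 1.34·31 = 72.54.
Deadweight loss = 32.16.

32.16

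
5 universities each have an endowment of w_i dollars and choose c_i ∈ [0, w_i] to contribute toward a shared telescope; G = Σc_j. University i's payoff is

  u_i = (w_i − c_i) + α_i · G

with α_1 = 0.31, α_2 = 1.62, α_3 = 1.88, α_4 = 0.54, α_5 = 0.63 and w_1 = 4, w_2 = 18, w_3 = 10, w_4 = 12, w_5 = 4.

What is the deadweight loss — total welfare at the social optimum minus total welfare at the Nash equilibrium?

79.6

∂u_i/∂c_i = α_i − 1, so university i contributes w_i if α_i > 1, else 0.
α_i > 1 for i ∈ {2, 3}; NE contributions (0, 18, 10, 0, 0), G = 28.
W^NE = Σw_i − G^NE + (Σα_i)·G^NE = 48 + 3.98·28 = 159.44.
Planner: ∂(Σu_j)/∂c_i = Σα_j − 1 = 3.98 > 0, so everyone contributes w_i; G^SO = 48, W^SO = 48 + 3.98·48 = 239.04.
Deadweight loss = 79.6.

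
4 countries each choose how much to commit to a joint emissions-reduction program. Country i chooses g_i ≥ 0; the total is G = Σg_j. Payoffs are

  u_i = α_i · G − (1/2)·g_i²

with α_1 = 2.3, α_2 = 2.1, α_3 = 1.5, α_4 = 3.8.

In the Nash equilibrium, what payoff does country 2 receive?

Country i's FOC: ∂u_i/∂g_i = α_i − g_i = 0, so g_i* = α_i.
NE contributions = (2.3, 2.1, 1.5, 3.8); G = 9.7.
u_2 = α_2·G − ½·(g_2)² = 2.1·9.7 − ½·2.1² = 18.165.

18.165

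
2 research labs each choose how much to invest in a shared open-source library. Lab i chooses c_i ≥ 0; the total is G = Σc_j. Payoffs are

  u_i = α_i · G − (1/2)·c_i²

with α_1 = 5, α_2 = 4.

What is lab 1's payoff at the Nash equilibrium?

32.5

Lab i's FOC: ∂u_i/∂c_i = α_i − c_i = 0, so c_i* = α_i.
NE contributions = (5, 4); G = 9.
u_1 = α_1·G − ½·(c_1)² = 5·9 − ½·5² = 32.5.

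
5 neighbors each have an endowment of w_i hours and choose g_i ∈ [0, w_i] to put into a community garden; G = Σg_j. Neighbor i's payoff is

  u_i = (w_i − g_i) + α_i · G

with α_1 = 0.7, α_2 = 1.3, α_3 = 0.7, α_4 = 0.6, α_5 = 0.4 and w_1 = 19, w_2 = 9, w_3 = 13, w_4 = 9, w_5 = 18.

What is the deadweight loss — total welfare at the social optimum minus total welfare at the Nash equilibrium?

∂u_i/∂g_i = α_i − 1, so neighbor i contributes w_i if α_i > 1, else 0.
α_i > 1 for i ∈ {2}; NE contributions (0, 9, 0, 0, 0), G = 9.
W^NE = Σw_i − G^NE + (Σα_i)·G^NE = 68 + 2.7·9 = 92.3.
Planner: ∂(Σu_j)/∂g_i = Σα_j − 1 = 2.7 > 0, so everyone contributes w_i; G^SO = 68, W^SO = 68 + 2.7·68 = 251.6.
Deadweight loss = 159.3.

159.3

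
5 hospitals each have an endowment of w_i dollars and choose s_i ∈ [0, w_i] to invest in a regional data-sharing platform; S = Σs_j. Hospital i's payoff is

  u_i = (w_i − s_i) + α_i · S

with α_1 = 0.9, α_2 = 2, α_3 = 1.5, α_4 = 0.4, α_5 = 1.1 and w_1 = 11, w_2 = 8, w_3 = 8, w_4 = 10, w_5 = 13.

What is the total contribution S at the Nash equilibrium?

29

∂u_i/∂s_i = α_i − 1, so hospital i contributes w_i if α_i > 1, else 0.
α_i > 1 for i ∈ {2, 3, 5}; NE contributions (0, 8, 8, 0, 13), S = 29.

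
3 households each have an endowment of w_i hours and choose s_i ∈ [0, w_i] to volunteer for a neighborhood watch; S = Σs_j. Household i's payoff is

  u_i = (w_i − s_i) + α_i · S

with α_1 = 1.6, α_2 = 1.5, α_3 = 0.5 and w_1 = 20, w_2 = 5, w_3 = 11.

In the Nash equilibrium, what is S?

25

∂u_i/∂s_i = α_i − 1, so household i contributes w_i if α_i > 1, else 0.
α_i > 1 for i ∈ {1, 2}; NE contributions (20, 5, 0), S = 25.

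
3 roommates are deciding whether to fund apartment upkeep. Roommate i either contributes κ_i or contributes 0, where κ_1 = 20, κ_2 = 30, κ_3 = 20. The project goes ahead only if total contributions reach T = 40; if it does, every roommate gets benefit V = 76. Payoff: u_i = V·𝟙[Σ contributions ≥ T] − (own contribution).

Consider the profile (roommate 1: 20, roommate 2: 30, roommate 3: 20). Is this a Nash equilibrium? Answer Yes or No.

Total = 70 ≥ 40: provided.
Roommate 1 (pledges 20, payoff 56): dropping to 0 → total 50, payoff 76. Profitable deviation.

No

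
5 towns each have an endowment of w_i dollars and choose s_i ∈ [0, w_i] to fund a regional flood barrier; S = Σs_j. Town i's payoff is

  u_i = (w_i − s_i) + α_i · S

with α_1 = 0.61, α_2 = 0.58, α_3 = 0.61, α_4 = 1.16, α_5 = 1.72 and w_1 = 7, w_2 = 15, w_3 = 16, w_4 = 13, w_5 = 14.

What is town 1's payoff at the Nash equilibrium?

23.47

∂u_i/∂s_i = α_i − 1, so town i contributes w_i if α_i > 1, else 0.
α_i > 1 for i ∈ {4, 5}; NE contributions (0, 0, 0, 13, 14), S = 27.
u_1 = (7 − 0) + 0.61·27 = 23.47.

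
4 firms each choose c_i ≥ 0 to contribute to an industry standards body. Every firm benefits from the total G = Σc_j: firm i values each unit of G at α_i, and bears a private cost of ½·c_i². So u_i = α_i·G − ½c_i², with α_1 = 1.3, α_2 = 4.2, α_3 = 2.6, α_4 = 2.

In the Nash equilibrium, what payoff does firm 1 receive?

12.285

Firm i's FOC: ∂u_i/∂c_i = α_i − c_i = 0, so c_i* = α_i.
NE contributions = (1.3, 4.2, 2.6, 2); G = 10.1.
u_1 = α_1·G − ½·(c_1)² = 1.3·10.1 − ½·1.3² = 12.285.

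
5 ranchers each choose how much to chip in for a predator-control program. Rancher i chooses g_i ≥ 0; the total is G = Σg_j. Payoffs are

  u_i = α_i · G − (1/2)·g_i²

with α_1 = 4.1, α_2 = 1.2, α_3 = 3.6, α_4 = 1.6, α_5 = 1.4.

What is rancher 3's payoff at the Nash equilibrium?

Rancher i's FOC: ∂u_i/∂g_i = α_i − g_i = 0, so g_i* = α_i.
NE contributions = (4.1, 1.2, 3.6, 1.6, 1.4); G = 11.9.
u_3 = α_3·G − ½·(g_3)² = 3.6·11.9 − ½·3.6² = 36.36.

36.36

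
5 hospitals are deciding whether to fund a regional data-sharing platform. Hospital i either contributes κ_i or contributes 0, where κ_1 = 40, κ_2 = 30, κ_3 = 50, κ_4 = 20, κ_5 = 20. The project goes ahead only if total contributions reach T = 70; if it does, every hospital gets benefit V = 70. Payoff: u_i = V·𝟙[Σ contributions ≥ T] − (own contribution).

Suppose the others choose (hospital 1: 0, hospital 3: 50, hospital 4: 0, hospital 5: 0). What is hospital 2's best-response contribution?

30

Others' total = 50. Contributing 30 brings total to 80 ≥ 70: gain V − κ_2 = 40.
Best response: 30.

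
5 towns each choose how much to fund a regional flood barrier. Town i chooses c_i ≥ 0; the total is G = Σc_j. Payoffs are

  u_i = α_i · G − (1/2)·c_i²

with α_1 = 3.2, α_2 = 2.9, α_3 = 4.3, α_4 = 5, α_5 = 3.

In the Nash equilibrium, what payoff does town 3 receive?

69.875

Town i's FOC: ∂u_i/∂c_i = α_i − c_i = 0, so c_i* = α_i.
NE contributions = (3.2, 2.9, 4.3, 5, 3); G = 18.4.
u_3 = α_3·G − ½·(c_3)² = 4.3·18.4 − ½·4.3² = 69.875.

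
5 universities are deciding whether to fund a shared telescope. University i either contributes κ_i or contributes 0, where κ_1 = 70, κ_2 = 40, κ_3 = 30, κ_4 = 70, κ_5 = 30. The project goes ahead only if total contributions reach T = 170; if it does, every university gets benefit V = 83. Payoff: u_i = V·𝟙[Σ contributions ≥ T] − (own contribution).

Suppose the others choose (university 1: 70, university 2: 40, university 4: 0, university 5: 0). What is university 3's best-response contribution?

0

Others' total = 110. Even contributing 30 gives 140 < 170: no benefit either way.
Best response: 0.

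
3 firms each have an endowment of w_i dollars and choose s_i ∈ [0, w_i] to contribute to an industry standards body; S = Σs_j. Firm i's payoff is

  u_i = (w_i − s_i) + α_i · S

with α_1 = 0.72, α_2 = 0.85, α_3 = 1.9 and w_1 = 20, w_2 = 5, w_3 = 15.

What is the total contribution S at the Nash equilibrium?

∂u_i/∂s_i = α_i − 1, so firm i contributes w_i if α_i > 1, else 0.
α_i > 1 for i ∈ {3}; NE contributions (0, 0, 15), S = 15.

15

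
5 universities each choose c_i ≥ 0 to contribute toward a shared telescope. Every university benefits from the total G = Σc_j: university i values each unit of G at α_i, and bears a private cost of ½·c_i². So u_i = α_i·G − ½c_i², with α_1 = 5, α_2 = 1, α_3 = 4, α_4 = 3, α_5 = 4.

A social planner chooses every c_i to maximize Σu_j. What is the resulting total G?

Planner FOC: ∂(Σu_j)/∂c_i = (Σα_j) − c_i = 0, so c_i^SO = Σα_j = 17 for every i; G^SO = 85.

85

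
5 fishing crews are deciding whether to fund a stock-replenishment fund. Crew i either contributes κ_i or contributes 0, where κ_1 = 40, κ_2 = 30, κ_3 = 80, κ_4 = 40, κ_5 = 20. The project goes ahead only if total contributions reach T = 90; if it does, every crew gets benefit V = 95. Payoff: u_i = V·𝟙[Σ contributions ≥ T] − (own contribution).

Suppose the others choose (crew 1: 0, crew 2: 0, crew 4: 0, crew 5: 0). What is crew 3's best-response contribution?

0

Others' total = 0. Even contributing 80 gives 80 < 90: no benefit either way.
Best response: 0.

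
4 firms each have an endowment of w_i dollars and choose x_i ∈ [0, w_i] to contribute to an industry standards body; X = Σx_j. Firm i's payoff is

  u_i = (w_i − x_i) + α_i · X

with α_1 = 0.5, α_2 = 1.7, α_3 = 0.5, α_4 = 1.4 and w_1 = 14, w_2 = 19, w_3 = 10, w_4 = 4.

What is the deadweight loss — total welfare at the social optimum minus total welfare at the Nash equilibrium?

74.4

∂u_i/∂x_i = α_i − 1, so firm i contributes w_i if α_i > 1, else 0.
α_i > 1 for i ∈ {2, 4}; NE contributions (0, 19, 0, 4), X = 23.
W^NE = Σw_i − X^NE + (Σα_i)·X^NE = 47 + 3.1·23 = 118.3.
Planner: ∂(Σu_j)/∂x_i = Σα_j − 1 = 3.1 > 0, so everyone contributes w_i; X^SO = 47, W^SO = 47 + 3.1·47 = 192.7.
Deadweight loss = 74.4.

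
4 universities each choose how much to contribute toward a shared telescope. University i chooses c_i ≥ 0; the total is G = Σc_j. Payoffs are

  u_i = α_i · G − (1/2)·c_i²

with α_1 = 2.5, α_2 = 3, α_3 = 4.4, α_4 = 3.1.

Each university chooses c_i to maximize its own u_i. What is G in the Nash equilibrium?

University i's FOC: ∂u_i/∂c_i = α_i − c_i = 0, so c_i* = α_i.
NE contributions = (2.5, 3, 4.4, 3.1); G = 13.

13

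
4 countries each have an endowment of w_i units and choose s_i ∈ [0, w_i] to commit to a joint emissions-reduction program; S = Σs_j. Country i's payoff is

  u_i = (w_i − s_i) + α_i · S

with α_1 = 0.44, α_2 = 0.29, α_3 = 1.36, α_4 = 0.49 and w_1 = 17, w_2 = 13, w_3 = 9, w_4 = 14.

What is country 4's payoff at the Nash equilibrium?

∂u_i/∂s_i = α_i − 1, so country i contributes w_i if α_i > 1, else 0.
α_i > 1 for i ∈ {3}; NE contributions (0, 0, 9, 0), S = 9.
u_4 = (14 − 0) + 0.49·9 = 18.41.

18.41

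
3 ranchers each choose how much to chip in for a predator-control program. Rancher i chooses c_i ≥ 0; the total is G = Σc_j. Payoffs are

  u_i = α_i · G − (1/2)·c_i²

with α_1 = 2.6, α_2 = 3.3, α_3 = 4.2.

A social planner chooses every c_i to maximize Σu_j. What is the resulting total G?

Planner FOC: ∂(Σu_j)/∂c_i = (Σα_j) − c_i = 0, so c_i^SO = Σα_j = 10.1 for every i; G^SO = 30.3.

30.3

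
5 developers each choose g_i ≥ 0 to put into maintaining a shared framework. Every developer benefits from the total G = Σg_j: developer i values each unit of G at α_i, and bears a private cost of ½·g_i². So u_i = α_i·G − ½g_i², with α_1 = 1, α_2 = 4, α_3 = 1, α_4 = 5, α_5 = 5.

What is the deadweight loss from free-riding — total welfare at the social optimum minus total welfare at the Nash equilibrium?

Developer i's FOC: ∂u_i/∂g_i = α_i − g_i = 0, so g_i* = α_i.
NE contributions = (1, 4, 1, 5, 5); G = 16.
W^NE = (Σα)·G − ½Σα_i² = 16² − ½·68 = 222.
Planner sets g_i = Σα_j = 16 for every i, so G^SO = 5·16 = 80.
W^SO = (Σα)·G^SO − ½·5·(Σα)² = (5/2)·16² = 640.
Deadweight loss = W^SO − W^NE = 418.

418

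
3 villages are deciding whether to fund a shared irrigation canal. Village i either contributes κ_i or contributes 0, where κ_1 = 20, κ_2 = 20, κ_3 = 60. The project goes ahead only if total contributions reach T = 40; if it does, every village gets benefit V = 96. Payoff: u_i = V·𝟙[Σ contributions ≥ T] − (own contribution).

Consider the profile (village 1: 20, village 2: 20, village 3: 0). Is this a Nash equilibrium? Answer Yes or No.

Total = 40 ≥ 40: provided.
Village 1 (pledges 20, payoff 76): dropping to 0 → total 20, payoff 0. No gain.
Village 2 (pledges 20, payoff 76): dropping to 0 → total 20, payoff 0. No gain.
Village 3 (pledges 0, payoff 96): pledging 60 → total 100, payoff 36. No gain.

Yes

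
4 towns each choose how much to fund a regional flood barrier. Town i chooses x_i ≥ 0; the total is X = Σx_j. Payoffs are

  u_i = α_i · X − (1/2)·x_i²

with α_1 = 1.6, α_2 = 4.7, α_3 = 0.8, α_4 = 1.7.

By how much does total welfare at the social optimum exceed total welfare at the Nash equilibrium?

91.53

Town i's FOC: ∂u_i/∂x_i = α_i − x_i = 0, so x_i* = α_i.
NE contributions = (1.6, 4.7, 0.8, 1.7); X = 8.8.
W^NE = (Σα)·X − ½Σα_i² = 8.8² − ½·28.18 = 63.35.
Planner sets x_i = Σα_j = 8.8 for every i, so X^SO = 4·8.8 = 35.2.
W^SO = (Σα)·X^SO − ½·4·(Σα)² = (4/2)·8.8² = 154.88.
Deadweight loss = W^SO − W^NE = 91.53.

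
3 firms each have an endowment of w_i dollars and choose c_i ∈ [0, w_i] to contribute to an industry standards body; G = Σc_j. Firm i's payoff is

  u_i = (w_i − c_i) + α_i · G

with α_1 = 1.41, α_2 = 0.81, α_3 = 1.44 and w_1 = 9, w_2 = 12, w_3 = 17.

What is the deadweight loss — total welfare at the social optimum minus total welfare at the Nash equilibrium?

∂u_i/∂c_i = α_i − 1, so firm i contributes w_i if α_i > 1, else 0.
α_i > 1 for i ∈ {1, 3}; NE contributions (9, 0, 17), G = 26.
W^NE = Σw_i − G^NE + (Σα_i)·G^NE = 38 + 2.66·26 = 107.16.
Planner: ∂(Σu_j)/∂c_i = Σα_j − 1 = 2.66 > 0, so everyone contributes w_i; G^SO = 38, W^SO = 38 + 2.66·38 = 139.08.
Deadweight loss = 31.92.

31.92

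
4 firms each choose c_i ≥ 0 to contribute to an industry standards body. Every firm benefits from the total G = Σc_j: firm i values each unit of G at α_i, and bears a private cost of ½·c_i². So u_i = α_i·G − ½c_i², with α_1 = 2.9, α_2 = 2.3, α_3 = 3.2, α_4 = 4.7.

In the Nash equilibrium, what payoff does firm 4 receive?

50.525

Firm i's FOC: ∂u_i/∂c_i = α_i − c_i = 0, so c_i* = α_i.
NE contributions = (2.9, 2.3, 3.2, 4.7); G = 13.1.
u_4 = α_4·G − ½·(c_4)² = 4.7·13.1 − ½·4.7² = 50.525.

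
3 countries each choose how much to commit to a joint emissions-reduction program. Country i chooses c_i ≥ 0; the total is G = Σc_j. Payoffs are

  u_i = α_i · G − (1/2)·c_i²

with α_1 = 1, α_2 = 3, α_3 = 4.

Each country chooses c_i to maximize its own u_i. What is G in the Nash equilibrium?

Country i's FOC: ∂u_i/∂c_i = α_i − c_i = 0, so c_i* = α_i.
NE contributions = (1, 3, 4); G = 8.

8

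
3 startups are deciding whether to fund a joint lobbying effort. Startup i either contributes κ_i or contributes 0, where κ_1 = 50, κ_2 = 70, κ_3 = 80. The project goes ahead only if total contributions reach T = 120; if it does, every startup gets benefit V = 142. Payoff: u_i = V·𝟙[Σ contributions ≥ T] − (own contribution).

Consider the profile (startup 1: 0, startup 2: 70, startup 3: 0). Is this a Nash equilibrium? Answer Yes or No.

No

Total = 70 < 120: not provided.
Startup 1 (pledges 0, payoff 0): pledging 50 → total 120, payoff 92. Profitable deviation.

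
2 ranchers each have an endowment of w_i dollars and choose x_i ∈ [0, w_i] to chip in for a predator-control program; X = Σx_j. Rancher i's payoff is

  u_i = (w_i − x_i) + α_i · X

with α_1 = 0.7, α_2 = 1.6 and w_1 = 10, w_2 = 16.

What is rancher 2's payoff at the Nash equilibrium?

25.6

∂u_i/∂x_i = α_i − 1, so rancher i contributes w_i if α_i > 1, else 0.
α_i > 1 for i ∈ {2}; NE contributions (0, 16), X = 16.
u_2 = (16 − 16) + 1.6·16 = 25.6.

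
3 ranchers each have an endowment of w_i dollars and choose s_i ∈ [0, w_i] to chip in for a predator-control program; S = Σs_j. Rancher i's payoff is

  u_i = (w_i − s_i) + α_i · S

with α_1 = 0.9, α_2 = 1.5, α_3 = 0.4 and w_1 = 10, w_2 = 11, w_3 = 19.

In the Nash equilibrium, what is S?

∂u_i/∂s_i = α_i − 1, so rancher i contributes w_i if α_i > 1, else 0.
α_i > 1 for i ∈ {2}; NE contributions (0, 11, 0), S = 11.

11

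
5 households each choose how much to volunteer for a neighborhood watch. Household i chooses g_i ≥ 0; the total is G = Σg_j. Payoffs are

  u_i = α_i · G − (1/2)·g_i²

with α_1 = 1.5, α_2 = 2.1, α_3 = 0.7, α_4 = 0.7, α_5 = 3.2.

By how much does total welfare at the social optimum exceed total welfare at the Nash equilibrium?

109.8

Household i's FOC: ∂u_i/∂g_i = α_i − g_i = 0, so g_i* = α_i.
NE contributions = (1.5, 2.1, 0.7, 0.7, 3.2); G = 8.2.
W^NE = (Σα)·G − ½Σα_i² = 8.2² − ½·17.88 = 58.3.
Planner sets g_i = Σα_j = 8.2 for every i, so G^SO = 5·8.2 = 41.
W^SO = (Σα)·G^SO − ½·5·(Σα)² = (5/2)·8.2² = 168.1.
Deadweight loss = W^SO − W^NE = 109.8.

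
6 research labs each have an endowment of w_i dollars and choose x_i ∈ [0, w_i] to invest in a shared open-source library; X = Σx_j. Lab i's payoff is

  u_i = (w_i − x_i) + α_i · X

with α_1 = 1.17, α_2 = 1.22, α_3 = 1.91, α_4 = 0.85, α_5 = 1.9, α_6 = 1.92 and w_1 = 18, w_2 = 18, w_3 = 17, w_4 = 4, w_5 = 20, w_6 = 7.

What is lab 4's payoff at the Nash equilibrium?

72

∂u_i/∂x_i = α_i − 1, so lab i contributes w_i if α_i > 1, else 0.
α_i > 1 for i ∈ {1, 2, 3, 5, 6}; NE contributions (18, 18, 17, 0, 20, 7), X = 80.
u_4 = (4 − 0) + 0.85·80 = 72.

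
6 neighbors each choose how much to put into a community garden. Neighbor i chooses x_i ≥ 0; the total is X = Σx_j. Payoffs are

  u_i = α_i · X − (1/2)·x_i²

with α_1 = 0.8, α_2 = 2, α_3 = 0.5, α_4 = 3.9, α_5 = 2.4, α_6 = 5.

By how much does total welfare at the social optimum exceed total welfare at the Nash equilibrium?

451.75

Neighbor i's FOC: ∂u_i/∂x_i = α_i − x_i = 0, so x_i* = α_i.
NE contributions = (0.8, 2, 0.5, 3.9, 2.4, 5); X = 14.6.
W^NE = (Σα)·X − ½Σα_i² = 14.6² − ½·50.86 = 187.73.
Planner sets x_i = Σα_j = 14.6 for every i, so X^SO = 6·14.6 = 87.6.
W^SO = (Σα)·X^SO − ½·6·(Σα)² = (6/2)·14.6² = 639.48.
Deadweight loss = W^SO − W^NE = 451.75.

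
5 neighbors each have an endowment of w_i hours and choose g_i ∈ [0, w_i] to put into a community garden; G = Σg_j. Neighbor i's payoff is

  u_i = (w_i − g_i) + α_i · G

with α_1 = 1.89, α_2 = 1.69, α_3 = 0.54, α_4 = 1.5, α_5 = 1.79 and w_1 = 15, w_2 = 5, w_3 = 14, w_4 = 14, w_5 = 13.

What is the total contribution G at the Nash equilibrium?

∂u_i/∂g_i = α_i − 1, so neighbor i contributes w_i if α_i > 1, else 0.
α_i > 1 for i ∈ {1, 2, 4, 5}; NE contributions (15, 5, 0, 14, 13), G = 47.

47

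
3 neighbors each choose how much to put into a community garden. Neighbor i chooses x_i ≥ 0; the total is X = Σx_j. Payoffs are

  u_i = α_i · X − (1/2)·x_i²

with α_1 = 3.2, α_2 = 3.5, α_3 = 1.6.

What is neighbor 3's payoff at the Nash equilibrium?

Neighbor i's FOC: ∂u_i/∂x_i = α_i − x_i = 0, so x_i* = α_i.
NE contributions = (3.2, 3.5, 1.6); X = 8.3.
u_3 = α_3·X − ½·(x_3)² = 1.6·8.3 − ½·1.6² = 12.

12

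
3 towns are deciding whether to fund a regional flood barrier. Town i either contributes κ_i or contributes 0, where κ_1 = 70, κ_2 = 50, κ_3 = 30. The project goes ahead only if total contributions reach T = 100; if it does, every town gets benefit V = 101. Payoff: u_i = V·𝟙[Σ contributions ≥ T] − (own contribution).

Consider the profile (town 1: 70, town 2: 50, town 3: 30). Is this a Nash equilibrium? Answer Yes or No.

No

Total = 150 ≥ 100: provided.
Town 1 (pledges 70, payoff 31): dropping to 0 → total 80, payoff 0. No gain.
Town 2 (pledges 50, payoff 51): dropping to 0 → total 100, payoff 101. Profitable deviation.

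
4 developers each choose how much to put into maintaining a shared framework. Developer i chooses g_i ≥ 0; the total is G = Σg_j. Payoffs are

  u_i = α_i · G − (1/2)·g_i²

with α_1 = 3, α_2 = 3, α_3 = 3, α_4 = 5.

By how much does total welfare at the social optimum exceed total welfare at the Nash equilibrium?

Developer i's FOC: ∂u_i/∂g_i = α_i − g_i = 0, so g_i* = α_i.
NE contributions = (3, 3, 3, 5); G = 14.
W^NE = (Σα)·G − ½Σα_i² = 14² − ½·52 = 170.
Planner sets g_i = Σα_j = 14 for every i, so G^SO = 4·14 = 56.
W^SO = (Σα)·G^SO − ½·4·(Σα)² = (4/2)·14² = 392.
Deadweight loss = W^SO − W^NE = 222.

222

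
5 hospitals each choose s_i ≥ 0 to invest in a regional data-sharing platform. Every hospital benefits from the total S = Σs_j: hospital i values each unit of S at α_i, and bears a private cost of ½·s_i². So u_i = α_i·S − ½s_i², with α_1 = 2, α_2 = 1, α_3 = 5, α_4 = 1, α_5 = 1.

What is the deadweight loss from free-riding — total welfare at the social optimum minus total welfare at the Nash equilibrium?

166

Hospital i's FOC: ∂u_i/∂s_i = α_i − s_i = 0, so s_i* = α_i.
NE contributions = (2, 1, 5, 1, 1); S = 10.
W^NE = (Σα)·S − ½Σα_i² = 10² − ½·32 = 84.
Planner sets s_i = Σα_j = 10 for every i, so S^SO = 5·10 = 50.
W^SO = (Σα)·S^SO − ½·5·(Σα)² = (5/2)·10² = 250.
Deadweight loss = W^SO − W^NE = 166.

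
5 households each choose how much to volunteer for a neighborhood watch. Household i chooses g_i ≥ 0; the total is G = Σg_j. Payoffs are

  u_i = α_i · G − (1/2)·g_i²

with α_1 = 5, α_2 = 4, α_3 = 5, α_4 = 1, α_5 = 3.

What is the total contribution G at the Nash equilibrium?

18

Household i's FOC: ∂u_i/∂g_i = α_i − g_i = 0, so g_i* = α_i.
NE contributions = (5, 4, 5, 1, 3); G = 18.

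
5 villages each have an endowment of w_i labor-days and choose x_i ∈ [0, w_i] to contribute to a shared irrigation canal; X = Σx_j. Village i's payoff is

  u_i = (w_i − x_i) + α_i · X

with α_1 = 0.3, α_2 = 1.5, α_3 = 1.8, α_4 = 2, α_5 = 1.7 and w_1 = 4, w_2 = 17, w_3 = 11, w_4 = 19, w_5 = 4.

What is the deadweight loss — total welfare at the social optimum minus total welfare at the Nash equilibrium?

25.2

∂u_i/∂x_i = α_i − 1, so village i contributes w_i if α_i > 1, else 0.
α_i > 1 for i ∈ {2, 3, 4, 5}; NE contributions (0, 17, 11, 19, 4), X = 51.
W^NE = Σw_i − X^NE + (Σα_i)·X^NE = 55 + 6.3·51 = 376.3.
Planner: ∂(Σu_j)/∂x_i = Σα_j − 1 = 6.3 > 0, so everyone contributes w_i; X^SO = 55, W^SO = 55 + 6.3·55 = 401.5.
Deadweight loss = 25.2.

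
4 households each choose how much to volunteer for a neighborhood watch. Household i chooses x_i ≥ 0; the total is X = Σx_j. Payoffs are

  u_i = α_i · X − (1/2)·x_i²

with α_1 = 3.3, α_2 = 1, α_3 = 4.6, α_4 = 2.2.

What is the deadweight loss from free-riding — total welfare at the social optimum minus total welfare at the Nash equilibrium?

142.155

Household i's FOC: ∂u_i/∂x_i = α_i − x_i = 0, so x_i* = α_i.
NE contributions = (3.3, 1, 4.6, 2.2); X = 11.1.
W^NE = (Σα)·X − ½Σα_i² = 11.1² − ½·37.89 = 104.265.
Planner sets x_i = Σα_j = 11.1 for every i, so X^SO = 4·11.1 = 44.4.
W^SO = (Σα)·X^SO − ½·4·(Σα)² = (4/2)·11.1² = 246.42.
Deadweight loss = W^SO − W^NE = 142.155.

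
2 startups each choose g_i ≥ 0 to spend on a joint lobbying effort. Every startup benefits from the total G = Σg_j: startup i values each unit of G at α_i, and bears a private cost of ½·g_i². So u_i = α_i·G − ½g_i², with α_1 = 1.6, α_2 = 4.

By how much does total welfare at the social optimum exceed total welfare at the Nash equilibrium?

Startup i's FOC: ∂u_i/∂g_i = α_i − g_i = 0, so g_i* = α_i.
NE contributions = (1.6, 4); G = 5.6.
W^NE = (Σα)·G − ½Σα_i² = 5.6² − ½·18.56 = 22.08.
Planner sets g_i = Σα_j = 5.6 for every i, so G^SO = 2·5.6 = 11.2.
W^SO = (Σα)·G^SO − ½·2·(Σα)² = (2/2)·5.6² = 31.36.
Deadweight loss = W^SO − W^NE = 9.28.

9.28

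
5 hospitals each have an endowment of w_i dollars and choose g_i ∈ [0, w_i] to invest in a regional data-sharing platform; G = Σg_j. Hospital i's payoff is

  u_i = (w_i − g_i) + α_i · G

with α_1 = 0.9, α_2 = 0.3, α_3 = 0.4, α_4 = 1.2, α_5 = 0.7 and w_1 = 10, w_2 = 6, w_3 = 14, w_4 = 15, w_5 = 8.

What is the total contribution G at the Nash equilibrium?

15

∂u_i/∂g_i = α_i − 1, so hospital i contributes w_i if α_i > 1, else 0.
α_i > 1 for i ∈ {4}; NE contributions (0, 0, 0, 15, 0), G = 15.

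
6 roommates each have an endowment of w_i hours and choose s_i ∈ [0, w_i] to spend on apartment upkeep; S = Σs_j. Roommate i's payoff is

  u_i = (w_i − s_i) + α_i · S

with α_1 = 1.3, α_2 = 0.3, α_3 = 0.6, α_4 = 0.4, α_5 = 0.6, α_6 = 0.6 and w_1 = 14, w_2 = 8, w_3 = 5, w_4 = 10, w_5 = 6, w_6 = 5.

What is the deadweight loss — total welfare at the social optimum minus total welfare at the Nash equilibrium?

∂u_i/∂s_i = α_i − 1, so roommate i contributes w_i if α_i > 1, else 0.
α_i > 1 for i ∈ {1}; NE contributions (14, 0, 0, 0, 0, 0), S = 14.
W^NE = Σw_i − S^NE + (Σα_i)·S^NE = 48 + 2.8·14 = 87.2.
Planner: ∂(Σu_j)/∂s_i = Σα_j − 1 = 2.8 > 0, so everyone contributes w_i; S^SO = 48, W^SO = 48 + 2.8·48 = 182.4.
Deadweight loss = 95.2.

95.2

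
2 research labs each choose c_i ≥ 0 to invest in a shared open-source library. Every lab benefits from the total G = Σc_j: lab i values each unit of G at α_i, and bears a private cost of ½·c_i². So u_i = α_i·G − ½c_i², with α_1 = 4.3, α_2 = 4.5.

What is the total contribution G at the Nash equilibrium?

8.8

Lab i's FOC: ∂u_i/∂c_i = α_i − c_i = 0, so c_i* = α_i.
NE contributions = (4.3, 4.5); G = 8.8.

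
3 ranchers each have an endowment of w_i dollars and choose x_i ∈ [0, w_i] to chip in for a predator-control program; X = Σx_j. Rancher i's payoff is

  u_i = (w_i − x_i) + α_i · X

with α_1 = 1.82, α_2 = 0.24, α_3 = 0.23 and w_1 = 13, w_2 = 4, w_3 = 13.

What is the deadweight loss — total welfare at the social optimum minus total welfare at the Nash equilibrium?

21.93

∂u_i/∂x_i = α_i − 1, so rancher i contributes w_i if α_i > 1, else 0.
α_i > 1 for i ∈ {1}; NE contributions (13, 0, 0), X = 13.
W^NE = Σw_i − X^NE + (Σα_i)·X^NE = 30 + 1.29·13 = 46.77.
Planner: ∂(Σu_j)/∂x_i = Σα_j − 1 = 1.29 > 0, so everyone contributes w_i; X^SO = 30, W^SO = 30 + 1.29·30 = 68.7.
Deadweight loss = 21.93.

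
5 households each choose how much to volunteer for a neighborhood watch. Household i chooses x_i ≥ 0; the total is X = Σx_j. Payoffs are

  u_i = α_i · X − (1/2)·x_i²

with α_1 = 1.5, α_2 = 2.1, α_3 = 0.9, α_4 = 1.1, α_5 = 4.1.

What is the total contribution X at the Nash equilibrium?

Household i's FOC: ∂u_i/∂x_i = α_i − x_i = 0, so x_i* = α_i.
NE contributions = (1.5, 2.1, 0.9, 1.1, 4.1); X = 9.7.

9.7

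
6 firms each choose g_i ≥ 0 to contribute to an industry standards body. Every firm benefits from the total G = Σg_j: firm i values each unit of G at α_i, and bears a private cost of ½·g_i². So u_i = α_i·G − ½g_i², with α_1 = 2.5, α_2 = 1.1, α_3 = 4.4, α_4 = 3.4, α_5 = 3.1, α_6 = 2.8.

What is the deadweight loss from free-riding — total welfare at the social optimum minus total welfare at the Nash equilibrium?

626.495

Firm i's FOC: ∂u_i/∂g_i = α_i − g_i = 0, so g_i* = α_i.
NE contributions = (2.5, 1.1, 4.4, 3.4, 3.1, 2.8); G = 17.3.
W^NE = (Σα)·G − ½Σα_i² = 17.3² − ½·55.83 = 271.375.
Planner sets g_i = Σα_j = 17.3 for every i, so G^SO = 6·17.3 = 103.8.
W^SO = (Σα)·G^SO − ½·6·(Σα)² = (6/2)·17.3² = 897.87.
Deadweight loss = W^SO − W^NE = 626.495.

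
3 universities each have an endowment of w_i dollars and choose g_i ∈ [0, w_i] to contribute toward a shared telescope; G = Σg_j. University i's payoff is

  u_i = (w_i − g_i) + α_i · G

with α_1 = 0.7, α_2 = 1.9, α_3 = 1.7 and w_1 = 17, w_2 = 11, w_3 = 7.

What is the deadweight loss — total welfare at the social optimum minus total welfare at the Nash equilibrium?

∂u_i/∂g_i = α_i − 1, so university i contributes w_i if α_i > 1, else 0.
α_i > 1 for i ∈ {2, 3}; NE contributions (0, 11, 7), G = 18.
W^NE = Σw_i − G^NE + (Σα_i)·G^NE = 35 + 3.3·18 = 94.4.
Planner: ∂(Σu_j)/∂g_i = Σα_j − 1 = 3.3 > 0, so everyone contributes w_i; G^SO = 35, W^SO = 35 + 3.3·35 = 150.5.
Deadweight loss = 56.1.

56.1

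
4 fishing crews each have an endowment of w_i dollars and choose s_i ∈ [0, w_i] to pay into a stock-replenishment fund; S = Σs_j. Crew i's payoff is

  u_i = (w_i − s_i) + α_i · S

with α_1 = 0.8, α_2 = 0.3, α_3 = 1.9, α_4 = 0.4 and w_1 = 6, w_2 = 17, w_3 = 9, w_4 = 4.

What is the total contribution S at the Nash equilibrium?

9

∂u_i/∂s_i = α_i − 1, so crew i contributes w_i if α_i > 1, else 0.
α_i > 1 for i ∈ {3}; NE contributions (0, 0, 9, 0), S = 9.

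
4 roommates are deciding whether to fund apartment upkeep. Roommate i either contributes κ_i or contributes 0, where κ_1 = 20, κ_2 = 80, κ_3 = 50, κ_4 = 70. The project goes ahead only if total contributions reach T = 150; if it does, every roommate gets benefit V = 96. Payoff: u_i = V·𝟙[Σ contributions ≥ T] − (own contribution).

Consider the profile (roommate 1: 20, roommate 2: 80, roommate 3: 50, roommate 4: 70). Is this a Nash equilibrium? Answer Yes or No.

Total = 220 ≥ 150: provided.
Roommate 1 (pledges 20, payoff 76): dropping to 0 → total 200, payoff 96. Profitable deviation.

No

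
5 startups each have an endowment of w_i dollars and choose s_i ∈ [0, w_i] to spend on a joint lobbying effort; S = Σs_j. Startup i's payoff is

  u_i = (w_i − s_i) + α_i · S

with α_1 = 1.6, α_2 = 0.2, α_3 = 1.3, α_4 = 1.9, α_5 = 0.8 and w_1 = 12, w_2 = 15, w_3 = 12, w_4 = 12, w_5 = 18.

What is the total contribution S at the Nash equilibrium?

∂u_i/∂s_i = α_i − 1, so startup i contributes w_i if α_i > 1, else 0.
α_i > 1 for i ∈ {1, 3, 4}; NE contributions (12, 0, 12, 12, 0), S = 36.

36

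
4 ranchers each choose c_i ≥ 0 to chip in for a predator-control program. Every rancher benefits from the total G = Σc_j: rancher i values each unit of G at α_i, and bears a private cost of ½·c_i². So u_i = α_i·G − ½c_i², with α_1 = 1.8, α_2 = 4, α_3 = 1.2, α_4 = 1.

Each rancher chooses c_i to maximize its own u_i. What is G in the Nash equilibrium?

Rancher i's FOC: ∂u_i/∂c_i = α_i − c_i = 0, so c_i* = α_i.
NE contributions = (1.8, 4, 1.2, 1); G = 8.

8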